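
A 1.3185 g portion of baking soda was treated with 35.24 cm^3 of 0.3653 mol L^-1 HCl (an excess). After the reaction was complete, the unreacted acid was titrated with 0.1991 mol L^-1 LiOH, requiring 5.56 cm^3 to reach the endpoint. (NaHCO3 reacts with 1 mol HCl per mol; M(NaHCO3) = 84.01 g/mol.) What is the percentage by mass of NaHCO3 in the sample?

75.0%

Total n(HCl) added = 0.3653 x 0.03524 = 0.01287 mol.
n(LiOH) used = 0.1991 x 0.005560 = 0.001107 mol, which equals the excess n(HCl).
So n(HCl) consumed by the sample = 0.01287 - 0.001107 = 0.01177 mol.
n(NaHCO3) = 0.01177 / 1 = 0.01177 mol.
mass NaHCO3 = 0.01177 x 84.01 = 0.9885 g, so %NaHCO3 = 0.9885/1.3185 x 100 = 75.0%.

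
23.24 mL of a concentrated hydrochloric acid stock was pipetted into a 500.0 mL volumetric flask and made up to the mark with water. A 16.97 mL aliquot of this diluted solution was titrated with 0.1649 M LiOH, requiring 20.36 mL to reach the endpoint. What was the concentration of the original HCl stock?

4.26 M

n(LiOH) = 0.1649 x 0.02036 = 0.003357 mol.
n(HCl) in the aliquot = 0.003357 mol.
[diluted HCl] = 0.003357 / 0.01697 = 0.1978 M.
Dilution factor = 500.0/23.24 = 21.51, so [stock] = 0.1978 x 21.51 = 4.26 M.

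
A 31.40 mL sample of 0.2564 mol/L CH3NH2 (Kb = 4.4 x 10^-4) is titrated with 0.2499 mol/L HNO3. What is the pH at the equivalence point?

n(CH3NH2) = 0.2564 x 0.03140 = 0.008051 mol; V(HNO3) at equivalence = 0.008051/0.2499 = 0.03222 L.
At equivalence the base is fully converted to CH3NH3+; total volume = 0.06362 L, so [CH3NH3+] = 0.008051/0.06362 = 0.1266 M.
Ka(CH3NH3+) = Kw/Kb = 1.0e-14 / 4.4 x 10^-4 = 2.27e-11.
[H^+] = sqrt(Ka x [CH3NH3+]) = sqrt(2.27e-11 x 0.1266) = 1.70e-6 M.
pH = -log(1.70e-6) = 5.77.

5.77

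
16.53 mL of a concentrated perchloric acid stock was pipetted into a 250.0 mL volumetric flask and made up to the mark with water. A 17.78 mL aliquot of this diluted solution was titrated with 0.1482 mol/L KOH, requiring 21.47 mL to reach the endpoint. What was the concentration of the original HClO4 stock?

n(KOH) = 0.1482 x 0.02147 = 0.003182 mol.
n(HClO4) in the aliquot = 0.003182 mol.
[diluted HClO4] = 0.003182 / 0.01778 = 0.1790 M.
Dilution factor = 250.0/16.53 = 15.12, so [stock] = 0.1790 x 15.12 = 2.71 M.

2.71 M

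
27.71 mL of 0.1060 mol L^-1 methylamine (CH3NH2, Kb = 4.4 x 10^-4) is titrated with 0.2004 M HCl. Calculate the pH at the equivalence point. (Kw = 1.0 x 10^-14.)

n(CH3NH2) = 0.1060 x 0.02771 = 0.002937 mol; V(HCl) at equivalence = 0.002937/0.2004 = 0.01466 L.
At equivalence the base is fully converted to CH3NH3+; total volume = 0.04237 L, so [CH3NH3+] = 0.002937/0.04237 = 0.06933 M.
Ka(CH3NH3+) = Kw/Kb = 1.0e-14 / 4.4 x 10^-4 = 2.27e-11.
[H^+] = sqrt(Ka x [CH3NH3+]) = sqrt(2.27e-11 x 0.06933) = 1.26e-6 M.
pH = -log(1.26e-6) = 5.90.

5.90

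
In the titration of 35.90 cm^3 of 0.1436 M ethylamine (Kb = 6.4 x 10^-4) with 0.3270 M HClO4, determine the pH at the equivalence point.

n(C2H5NH2) = 0.1436 x 0.03590 = 0.005155 mol; V(HClO4) at equivalence = 0.005155/0.3270 = 0.01577 L.
At equivalence the base is fully converted to C2H5NH3+; total volume = 0.05167 L, so [C2H5NH3+] = 0.005155/0.05167 = 0.09978 M.
Ka(C2H5NH3+) = Kw/Kb = 1.0e-14 / 6.4 x 10^-4 = 1.56e-11.
[H^+] = sqrt(Ka x [C2H5NH3+]) = sqrt(1.56e-11 x 0.09978) = 1.25e-6 M.
pH = -log(1.25e-6) = 5.90.

5.90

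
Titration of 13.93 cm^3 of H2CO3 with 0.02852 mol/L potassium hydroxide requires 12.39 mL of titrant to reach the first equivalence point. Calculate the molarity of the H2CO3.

0.0254 M

n(KOH) = 0.02852 x 0.01239 = 0.0003534 mol.
At the first equivalence point, 1 mol OH^- react per mol H2CO3, so n(H2CO3) = 0.0003534 / 1 = 0.0003534 mol.
[H2CO3] = 0.0003534 / 0.01393 L = 0.0254 M.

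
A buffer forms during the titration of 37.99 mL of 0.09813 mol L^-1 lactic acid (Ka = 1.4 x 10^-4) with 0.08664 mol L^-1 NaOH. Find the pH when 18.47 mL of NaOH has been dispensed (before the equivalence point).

Initial n(HC3H5O3) = 0.09813 x 0.03799 = 0.003728 mol.
n(NaOH) added = 0.08664 x 0.01847 = 0.001600 mol, converting that many moles of HC3H5O3 to C3H5O3-.
Remaining n(HC3H5O3) = 0.002128 mol; n(C3H5O3-) = 0.001600 mol.
By Henderson-Hasselbalch, pH = pKa + log([A^-]/[HA]) = 3.85 + log(0.001600/0.002128) = 3.85 + (-0.12) = 3.73.

3.73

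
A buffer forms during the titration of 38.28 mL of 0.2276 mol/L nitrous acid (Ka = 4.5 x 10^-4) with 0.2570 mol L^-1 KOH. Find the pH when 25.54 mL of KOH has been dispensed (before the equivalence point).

Initial n(HNO2) = 0.2276 x 0.03828 = 0.008713 mol.
n(KOH) added = 0.2570 x 0.02554 = 0.006564 mol, converting that many moles of HNO2 to NO2-.
Remaining n(HNO2) = 0.002149 mol; n(NO2-) = 0.006564 mol.
By Henderson-Hasselbalch, pH = pKa + log([A^-]/[HA]) = 3.35 + log(0.006564/0.002149) = 3.35 + (+0.48) = 3.83.

3.83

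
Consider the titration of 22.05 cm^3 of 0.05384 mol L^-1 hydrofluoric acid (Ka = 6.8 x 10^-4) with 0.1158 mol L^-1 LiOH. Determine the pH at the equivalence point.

n(HF) = 0.05384 x 0.02205 = 0.001187 mol; V(LiOH) at equivalence = 0.001187/0.1158 = 0.01025 L.
At equivalence all the acid is converted to F-; total volume = 0.02205 + 0.01025 = 0.03230 L, so [F-] = 0.001187/0.03230 = 0.03675 M.
Kb = Kw/Ka = 1.0e-14 / 6.8 x 10^-4 = 1.47e-11.
[OH^-] = sqrt(Kb x [F-]) = sqrt(1.47e-11 x 0.03675) = 7.35e-7 M.
pOH = 6.13, so pH = 14.00 - 6.13 = 7.87.

7.87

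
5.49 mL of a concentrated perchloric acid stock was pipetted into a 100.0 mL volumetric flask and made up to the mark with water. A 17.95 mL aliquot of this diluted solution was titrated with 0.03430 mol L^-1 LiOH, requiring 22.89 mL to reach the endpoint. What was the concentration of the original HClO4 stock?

n(LiOH) = 0.03430 x 0.02289 = 0.0007851 mol.
n(HClO4) in the aliquot = 0.0007851 mol.
[diluted HClO4] = 0.0007851 / 0.01795 = 0.04374 M.
Dilution factor = 100.0/5.490 = 18.21, so [stock] = 0.04374 x 18.21 = 0.797 M.

0.797 M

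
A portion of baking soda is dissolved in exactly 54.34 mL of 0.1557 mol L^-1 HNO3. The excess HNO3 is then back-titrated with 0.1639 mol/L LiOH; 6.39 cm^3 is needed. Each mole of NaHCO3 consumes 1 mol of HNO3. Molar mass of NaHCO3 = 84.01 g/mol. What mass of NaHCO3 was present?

0.623 g

Total n(HNO3) added = 0.1557 x 0.05434 = 0.008461 mol.
n(LiOH) used = 0.1639 x 0.006390 = 0.001047 mol, which equals the excess n(HNO3).
So n(HNO3) consumed by the sample = 0.008461 - 0.001047 = 0.007413 mol.
n(NaHCO3) = 0.007413 / 1 = 0.007413 mol.
mass = 0.007413 mol x 84.01 g/mol = 0.623 g.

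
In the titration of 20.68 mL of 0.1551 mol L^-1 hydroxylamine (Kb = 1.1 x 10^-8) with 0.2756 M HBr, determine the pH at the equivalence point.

n(NH2OH) = 0.1551 x 0.02068 = 0.003207 mol; V(HBr) at equivalence = 0.003207/0.2756 = 0.01164 L.
At equivalence the base is fully converted to NH3OH+; total volume = 0.03232 L, so [NH3OH+] = 0.003207/0.03232 = 0.09925 M.
Ka(NH3OH+) = Kw/Kb = 1.0e-14 / 1.1 x 10^-8 = 9.09e-7.
[H^+] = sqrt(Ka x [NH3OH+]) = sqrt(9.09e-7 x 0.09925) = 0.000300 M.
pH = -log(0.000300) = 3.52.

3.52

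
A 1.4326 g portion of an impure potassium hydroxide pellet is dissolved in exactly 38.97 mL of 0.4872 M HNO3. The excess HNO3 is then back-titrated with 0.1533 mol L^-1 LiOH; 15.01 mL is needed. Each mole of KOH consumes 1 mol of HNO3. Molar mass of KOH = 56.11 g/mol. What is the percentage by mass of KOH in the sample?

Total n(HNO3) added = 0.4872 x 0.03897 = 0.01899 mol.
n(LiOH) used = 0.1533 x 0.01501 = 0.002301 mol, which equals the excess n(HNO3).
So n(HNO3) consumed by the sample = 0.01899 - 0.002301 = 0.01669 mol.
n(KOH) = 0.01669 / 1 = 0.01669 mol.
mass KOH = 0.01669 x 56.11 = 0.9362 g, so %KOH = 0.9362/1.4326 x 100 = 65.3%.

65.3%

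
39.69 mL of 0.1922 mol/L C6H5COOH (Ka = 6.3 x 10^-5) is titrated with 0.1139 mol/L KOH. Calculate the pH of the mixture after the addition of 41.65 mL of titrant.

4.42

Initial n(C6H5COOH) = 0.1922 x 0.03969 = 0.007628 mol.
n(KOH) added = 0.1139 x 0.04165 = 0.004744 mol, converting that many moles of C6H5COOH to C6H5COO-.
Remaining n(C6H5COOH) = 0.002884 mol; n(C6H5COO-) = 0.004744 mol.
By Henderson-Hasselbalch, pH = pKa + log([A^-]/[HA]) = 4.20 + log(0.004744/0.002884) = 4.20 + (+0.22) = 4.42.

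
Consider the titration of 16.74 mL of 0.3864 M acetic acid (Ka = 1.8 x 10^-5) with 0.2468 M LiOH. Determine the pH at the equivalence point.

n(CH3COOH) = 0.3864 x 0.01674 = 0.006468 mol; V(LiOH) at equivalence = 0.006468/0.2468 = 0.02621 L.
At equivalence all the acid is converted to CH3COO-; total volume = 0.01674 + 0.02621 = 0.04295 L, so [CH3COO-] = 0.006468/0.04295 = 0.1506 M.
Kb = Kw/Ka = 1.0e-14 / 1.8 x 10^-5 = 5.56e-10.
[OH^-] = sqrt(Kb x [CH3COO-]) = sqrt(5.56e-10 x 0.1506) = 9.15e-6 M.
pOH = 5.04, so pH = 14.00 - 5.04 = 8.96.

8.96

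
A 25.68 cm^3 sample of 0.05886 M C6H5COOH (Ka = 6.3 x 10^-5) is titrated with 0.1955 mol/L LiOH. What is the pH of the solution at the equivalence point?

n(C6H5COOH) = 0.05886 x 0.02568 = 0.001512 mol; V(LiOH) at equivalence = 0.001512/0.1955 = 0.007732 L.
At equivalence all the acid is converted to C6H5COO-; total volume = 0.02568 + 0.007732 = 0.03341 L, so [C6H5COO-] = 0.001512/0.03341 = 0.04524 M.
Kb = Kw/Ka = 1.0e-14 / 6.3 x 10^-5 = 1.59e-10.
[OH^-] = sqrt(Kb x [C6H5COO-]) = sqrt(1.59e-10 x 0.04524) = 2.68e-6 M.
pOH = 5.57, so pH = 14.00 - 5.57 = 8.43.

8.43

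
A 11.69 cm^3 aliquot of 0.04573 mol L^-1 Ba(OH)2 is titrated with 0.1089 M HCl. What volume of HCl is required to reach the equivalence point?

n(Ba(OH)2) = 0.04573 mol/L x 0.01169 L = 0.0005346 mol.
The neutralisation is 1 Ba(OH)2 : 2 HCl, so n(HCl) = 0.0005346 x 2/1 = 0.001069 mol.
V(HCl) = 0.001069 / 0.1089 = 0.009818 L = 9.82 mL.

9.82 mL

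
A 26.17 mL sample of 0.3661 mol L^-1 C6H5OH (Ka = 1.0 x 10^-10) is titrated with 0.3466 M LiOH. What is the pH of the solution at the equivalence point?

11.63

n(C6H5OH) = 0.3661 x 0.02617 = 0.009581 mol; V(LiOH) at equivalence = 0.009581/0.3466 = 0.02764 L.
At equivalence all the acid is converted to C6H5O-; total volume = 0.02617 + 0.02764 = 0.05381 L, so [C6H5O-] = 0.009581/0.05381 = 0.1780 M.
Kb = Kw/Ka = 1.0e-14 / 1.0 x 10^-10 = 0.000100.
[OH^-] = sqrt(Kb x [C6H5O-]) = sqrt(0.000100 x 0.1780) = 0.00422 M.
pOH = 2.37, so pH = 14.00 - 2.37 = 11.63.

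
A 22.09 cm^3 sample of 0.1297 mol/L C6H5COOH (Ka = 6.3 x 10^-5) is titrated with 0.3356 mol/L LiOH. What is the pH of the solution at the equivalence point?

8.59

n(C6H5COOH) = 0.1297 x 0.02209 = 0.002865 mol; V(LiOH) at equivalence = 0.002865/0.3356 = 0.008537 L.
At equivalence all the acid is converted to C6H5COO-; total volume = 0.02209 + 0.008537 = 0.03063 L, so [C6H5COO-] = 0.002865/0.03063 = 0.09355 M.
Kb = Kw/Ka = 1.0e-14 / 6.3 x 10^-5 = 1.59e-10.
[OH^-] = sqrt(Kb x [C6H5COO-]) = sqrt(1.59e-10 x 0.09355) = 3.85e-6 M.
pOH = 5.41, so pH = 14.00 - 5.41 = 8.59.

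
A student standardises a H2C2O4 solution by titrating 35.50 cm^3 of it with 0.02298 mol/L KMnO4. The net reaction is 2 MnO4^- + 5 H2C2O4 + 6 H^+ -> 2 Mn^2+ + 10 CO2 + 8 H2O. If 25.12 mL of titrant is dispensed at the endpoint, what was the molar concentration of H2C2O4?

n(KMnO4) = 0.02298 x 0.02512 = 0.0005773 mol.
From the balanced equation, 2 mol KMnO4 reacts with 5 mol H2C2O4, so n(H2C2O4) = 0.0005773 x 5/2 = 0.001443 mol.
[H2C2O4] = 0.001443 / 0.03550 L = 0.0407 M.

0.0407 M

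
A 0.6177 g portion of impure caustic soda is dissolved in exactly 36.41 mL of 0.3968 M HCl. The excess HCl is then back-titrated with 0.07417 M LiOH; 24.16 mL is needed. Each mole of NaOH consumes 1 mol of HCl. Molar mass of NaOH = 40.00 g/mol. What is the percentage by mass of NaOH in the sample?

Total n(HCl) added = 0.3968 x 0.03641 = 0.01445 mol.
n(LiOH) used = 0.07417 x 0.02416 = 0.001792 mol, which equals the excess n(HCl).
So n(HCl) consumed by the sample = 0.01445 - 0.001792 = 0.01266 mol.
n(NaOH) = 0.01266 / 1 = 0.01266 mol.
mass NaOH = 0.01266 x 40.00 = 0.5062 g, so %NaOH = 0.5062/0.6177 x 100 = 82.0%.

82.0%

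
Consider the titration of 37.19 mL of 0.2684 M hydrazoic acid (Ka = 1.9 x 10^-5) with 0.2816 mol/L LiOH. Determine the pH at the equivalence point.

8.93

n(HN3) = 0.2684 x 0.03719 = 0.009982 mol; V(LiOH) at equivalence = 0.009982/0.2816 = 0.03545 L.
At equivalence all the acid is converted to N3-; total volume = 0.03719 + 0.03545 = 0.07264 L, so [N3-] = 0.009982/0.07264 = 0.1374 M.
Kb = Kw/Ka = 1.0e-14 / 1.9 x 10^-5 = 5.26e-10.
[OH^-] = sqrt(Kb x [N3-]) = sqrt(5.26e-10 x 0.1374) = 8.50e-6 M.
pOH = 5.07, so pH = 14.00 - 5.07 = 8.93.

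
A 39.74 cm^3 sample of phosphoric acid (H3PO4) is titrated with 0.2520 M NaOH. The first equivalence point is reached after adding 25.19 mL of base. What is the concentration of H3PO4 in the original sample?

n(NaOH) = 0.2520 x 0.02519 = 0.006348 mol.
At the first equivalence point, 1 mol OH^- react per mol H3PO4, so n(H3PO4) = 0.006348 / 1 = 0.006348 mol.
[H3PO4] = 0.006348 / 0.03974 L = 0.160 M.

0.160 M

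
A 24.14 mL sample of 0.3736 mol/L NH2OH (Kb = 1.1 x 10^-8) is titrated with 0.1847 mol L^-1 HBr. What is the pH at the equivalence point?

3.47

n(NH2OH) = 0.3736 x 0.02414 = 0.009019 mol; V(HBr) at equivalence = 0.009019/0.1847 = 0.04883 L.
At equivalence the base is fully converted to NH3OH+; total volume = 0.07297 L, so [NH3OH+] = 0.009019/0.07297 = 0.1236 M.
Ka(NH3OH+) = Kw/Kb = 1.0e-14 / 1.1 x 10^-8 = 9.09e-7.
[H^+] = sqrt(Ka x [NH3OH+]) = sqrt(9.09e-7 x 0.1236) = 0.000335 M.
pH = -log(0.000335) = 3.47.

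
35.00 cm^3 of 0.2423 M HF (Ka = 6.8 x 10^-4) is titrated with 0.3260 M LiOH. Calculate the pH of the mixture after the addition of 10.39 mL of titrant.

2.99

Initial n(HF) = 0.2423 x 0.03500 = 0.008480 mol.
n(LiOH) added = 0.3260 x 0.01039 = 0.003387 mol, converting that many moles of HF to F-.
Remaining n(HF) = 0.005093 mol; n(F-) = 0.003387 mol.
By Henderson-Hasselbalch, pH = pKa + log([A^-]/[HA]) = 3.17 + log(0.003387/0.005093) = 3.17 + (-0.18) = 2.99.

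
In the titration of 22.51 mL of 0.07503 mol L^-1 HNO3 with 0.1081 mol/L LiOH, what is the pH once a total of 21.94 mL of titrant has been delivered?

12.19

n(acid) = 0.07503 x 0.02251 = 0.001689 mol; n(LiOH) added = 0.1081 x 0.02194 = 0.002372 mol.
Base is in excess by 0.002372 - 0.001689 = 0.0006828 mol in a total volume of 0.04445 L.
[OH^-] = 0.0006828/0.04445 = 0.01536 M, so pOH = 1.81 and pH = 14.00 - 1.81 = 12.19.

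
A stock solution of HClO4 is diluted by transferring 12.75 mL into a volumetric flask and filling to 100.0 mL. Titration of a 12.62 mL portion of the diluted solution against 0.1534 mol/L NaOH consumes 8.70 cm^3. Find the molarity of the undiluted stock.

0.829 M

n(NaOH) = 0.1534 x 0.008700 = 0.001335 mol.
n(HClO4) in the aliquot = 0.001335 mol.
[diluted HClO4] = 0.001335 / 0.01262 = 0.1058 M.
Dilution factor = 100.0/12.75 = 7.843, so [stock] = 0.1058 x 7.843 = 0.829 M.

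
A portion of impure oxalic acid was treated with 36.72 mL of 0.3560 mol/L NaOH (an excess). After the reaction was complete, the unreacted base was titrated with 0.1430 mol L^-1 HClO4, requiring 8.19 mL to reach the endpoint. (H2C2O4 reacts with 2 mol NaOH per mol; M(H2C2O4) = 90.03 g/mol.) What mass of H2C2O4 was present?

0.536 g

Total n(NaOH) added = 0.3560 x 0.03672 = 0.01307 mol.
n(HClO4) used = 0.1430 x 0.008190 = 0.001171 mol, which equals the excess n(NaOH).
So n(NaOH) consumed by the sample = 0.01307 - 0.001171 = 0.01190 mol.
n(H2C2O4) = 0.01190 / 2 = 0.005951 mol.
mass = 0.005951 mol x 90.03 g/mol = 0.536 g.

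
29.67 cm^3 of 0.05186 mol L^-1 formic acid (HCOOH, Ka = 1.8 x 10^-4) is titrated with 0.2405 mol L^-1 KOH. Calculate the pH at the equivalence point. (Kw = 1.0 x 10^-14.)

n(HCOOH) = 0.05186 x 0.02967 = 0.001539 mol; V(KOH) at equivalence = 0.001539/0.2405 = 0.006398 L.
At equivalence all the acid is converted to HCOO-; total volume = 0.02967 + 0.006398 = 0.03607 L, so [HCOO-] = 0.001539/0.03607 = 0.04266 M.
Kb = Kw/Ka = 1.0e-14 / 1.8 x 10^-4 = 5.56e-11.
[OH^-] = sqrt(Kb x [HCOO-]) = sqrt(5.56e-11 x 0.04266) = 1.54e-6 M.
pOH = 5.81, so pH = 14.00 - 5.81 = 8.19.

8.19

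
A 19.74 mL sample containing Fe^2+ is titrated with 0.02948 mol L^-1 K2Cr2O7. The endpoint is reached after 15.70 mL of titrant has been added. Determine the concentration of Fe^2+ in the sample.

0.141 M

n(K2Cr2O7) = 0.02948 x 0.01570 = 0.0004628 mol.
From the balanced equation, 1 mol K2Cr2O7 reacts with 6 mol Fe^2+, so n(Fe^2+) = 0.0004628 x 6/1 = 0.002777 mol.
[Fe^2+] = 0.002777 / 0.01974 L = 0.141 M.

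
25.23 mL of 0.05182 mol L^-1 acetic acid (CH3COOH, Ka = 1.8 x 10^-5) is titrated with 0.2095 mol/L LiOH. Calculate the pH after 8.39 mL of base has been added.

n(acid) = 0.05182 x 0.02523 = 0.001307 mol; n(LiOH) added = 0.2095 x 0.008390 = 0.001758 mol.
Base is in excess by 0.001758 - 0.001307 = 0.0004503 mol in a total volume of 0.03362 L.
[OH^-] = 0.0004503/0.03362 = 0.01339 M, so pOH = 1.87 and pH = 14.00 - 1.87 = 12.13.

12.13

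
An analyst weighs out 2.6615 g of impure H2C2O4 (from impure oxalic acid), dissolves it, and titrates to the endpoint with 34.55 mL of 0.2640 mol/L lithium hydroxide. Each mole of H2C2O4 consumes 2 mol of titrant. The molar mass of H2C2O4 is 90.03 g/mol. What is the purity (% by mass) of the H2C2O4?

15.4%

n(LiOH) = 0.2640 x 0.03455 = 0.009121 mol.
n(H2C2O4) = 0.009121 / 2 = 0.004561 mol.
mass of H2C2O4 = 0.004561 x 90.03 = 0.4106 g.
% purity = 0.4106 / 2.6615 x 100 = 15.4%.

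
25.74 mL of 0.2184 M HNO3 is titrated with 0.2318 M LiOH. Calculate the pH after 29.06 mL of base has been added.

12.31

n(acid) = 0.2184 x 0.02574 = 0.005622 mol; n(LiOH) added = 0.2318 x 0.02906 = 0.006736 mol.
Base is in excess by 0.006736 - 0.005622 = 0.001114 mol in a total volume of 0.05480 L.
[OH^-] = 0.001114/0.05480 = 0.02034 M, so pOH = 1.69 and pH = 14.00 - 1.69 = 12.31.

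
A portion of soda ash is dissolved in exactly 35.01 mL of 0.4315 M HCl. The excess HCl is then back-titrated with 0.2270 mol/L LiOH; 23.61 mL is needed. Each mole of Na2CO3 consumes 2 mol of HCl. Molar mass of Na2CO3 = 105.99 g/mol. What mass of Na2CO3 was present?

Total n(HCl) added = 0.4315 x 0.03501 = 0.01511 mol.
n(LiOH) used = 0.2270 x 0.02361 = 0.005359 mol, which equals the excess n(HCl).
So n(HCl) consumed by the sample = 0.01511 - 0.005359 = 0.009747 mol.
n(Na2CO3) = 0.009747 / 2 = 0.004874 mol.
mass = 0.004874 mol x 105.99 g/mol = 0.517 g.

0.517 g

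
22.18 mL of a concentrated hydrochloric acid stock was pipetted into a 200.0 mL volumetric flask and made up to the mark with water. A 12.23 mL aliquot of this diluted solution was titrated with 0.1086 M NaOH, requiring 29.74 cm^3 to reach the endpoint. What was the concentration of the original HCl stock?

n(NaOH) = 0.1086 x 0.02974 = 0.003230 mol.
n(HCl) in the aliquot = 0.003230 mol.
[diluted HCl] = 0.003230 / 0.01223 = 0.2641 M.
Dilution factor = 200.0/22.18 = 9.017, so [stock] = 0.2641 x 9.017 = 2.38 M.

2.38 M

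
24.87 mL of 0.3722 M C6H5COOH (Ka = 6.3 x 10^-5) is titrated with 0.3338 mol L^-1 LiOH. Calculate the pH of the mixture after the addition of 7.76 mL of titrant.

3.79

Initial n(C6H5COOH) = 0.3722 x 0.02487 = 0.009257 mol.
n(LiOH) added = 0.3338 x 0.007760 = 0.002590 mol, converting that many moles of C6H5COOH to C6H5COO-.
Remaining n(C6H5COOH) = 0.006666 mol; n(C6H5COO-) = 0.002590 mol.
By Henderson-Hasselbalch, pH = pKa + log([A^-]/[HA]) = 4.20 + log(0.002590/0.006666) = 4.20 + (-0.41) = 3.79.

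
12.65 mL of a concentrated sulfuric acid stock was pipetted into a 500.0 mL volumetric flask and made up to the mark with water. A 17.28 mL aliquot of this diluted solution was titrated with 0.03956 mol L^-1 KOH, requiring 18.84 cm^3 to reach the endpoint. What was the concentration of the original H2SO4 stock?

n(KOH) = 0.03956 x 0.01884 = 0.0007453 mol.
n(H2SO4) in the aliquot = 0.0007453 x 1/2 = 0.0003727 mol.
[diluted H2SO4] = 0.0003727 / 0.01728 = 0.02157 M.
Dilution factor = 500.0/12.65 = 39.53, so [stock] = 0.02157 x 39.53 = 0.852 M.

0.852 M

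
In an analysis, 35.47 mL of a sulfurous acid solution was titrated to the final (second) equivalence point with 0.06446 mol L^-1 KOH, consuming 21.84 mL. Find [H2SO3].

0.0198 M

n(KOH) = 0.06446 x 0.02184 = 0.001408 mol.
At the final (second) equivalence point, 2 mol OH^- react per mol H2SO3, so n(H2SO3) = 0.001408 / 2 = 0.0007039 mol.
[H2SO3] = 0.0007039 / 0.03547 L = 0.0198 M.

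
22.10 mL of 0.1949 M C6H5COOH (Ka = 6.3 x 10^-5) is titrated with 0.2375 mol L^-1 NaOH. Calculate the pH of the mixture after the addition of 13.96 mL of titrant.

Initial n(C6H5COOH) = 0.1949 x 0.02210 = 0.004307 mol.
n(NaOH) added = 0.2375 x 0.01396 = 0.003316 mol, converting that many moles of C6H5COOH to C6H5COO-.
Remaining n(C6H5COOH) = 0.0009918 mol; n(C6H5COO-) = 0.003316 mol.
By Henderson-Hasselbalch, pH = pKa + log([A^-]/[HA]) = 4.20 + log(0.003316/0.0009918) = 4.20 + (+0.52) = 4.72.

4.72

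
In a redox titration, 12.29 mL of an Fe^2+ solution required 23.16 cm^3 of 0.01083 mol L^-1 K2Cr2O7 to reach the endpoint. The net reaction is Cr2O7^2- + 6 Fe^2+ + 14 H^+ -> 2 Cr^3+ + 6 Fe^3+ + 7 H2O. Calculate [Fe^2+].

n(K2Cr2O7) = 0.01083 x 0.02316 = 0.0002508 mol.
From the balanced equation, 1 mol K2Cr2O7 reacts with 6 mol Fe^2+, so n(Fe^2+) = 0.0002508 x 6/1 = 0.001505 mol.
[Fe^2+] = 0.001505 / 0.01229 L = 0.122 M.

0.122 M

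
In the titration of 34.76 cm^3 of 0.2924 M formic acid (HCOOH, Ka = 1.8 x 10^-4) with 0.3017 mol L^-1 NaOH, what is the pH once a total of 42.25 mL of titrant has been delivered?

n(acid) = 0.2924 x 0.03476 = 0.01016 mol; n(NaOH) added = 0.3017 x 0.04225 = 0.01275 mol.
Base is in excess by 0.01275 - 0.01016 = 0.002583 mol in a total volume of 0.07701 L.
[OH^-] = 0.002583/0.07701 = 0.03354 M, so pOH = 1.47 and pH = 14.00 - 1.47 = 12.53.

12.53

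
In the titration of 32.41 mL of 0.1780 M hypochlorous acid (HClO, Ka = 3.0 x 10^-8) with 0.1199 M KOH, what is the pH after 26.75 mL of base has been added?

Initial n(HClO) = 0.1780 x 0.03241 = 0.005769 mol.
n(KOH) added = 0.1199 x 0.02675 = 0.003207 mol, converting that many moles of HClO to ClO-.
Remaining n(HClO) = 0.002562 mol; n(ClO-) = 0.003207 mol.
By Henderson-Hasselbalch, pH = pKa + log([A^-]/[HA]) = 7.52 + log(0.003207/0.002562) = 7.52 + (+0.10) = 7.62.

7.62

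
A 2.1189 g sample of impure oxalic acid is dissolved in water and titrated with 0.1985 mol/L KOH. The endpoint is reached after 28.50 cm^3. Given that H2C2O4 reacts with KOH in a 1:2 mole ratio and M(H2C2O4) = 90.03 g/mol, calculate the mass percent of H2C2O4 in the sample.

12.0%

n(KOH) = 0.1985 x 0.02850 = 0.005657 mol.
n(H2C2O4) = 0.005657 / 2 = 0.002829 mol.
mass of H2C2O4 = 0.002829 x 90.03 = 0.2547 g.
% purity = 0.2547 / 2.1189 x 100 = 12.0%.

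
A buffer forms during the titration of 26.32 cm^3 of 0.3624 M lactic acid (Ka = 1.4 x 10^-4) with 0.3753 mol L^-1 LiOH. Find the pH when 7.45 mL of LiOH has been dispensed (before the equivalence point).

Initial n(HC3H5O3) = 0.3624 x 0.02632 = 0.009538 mol.
n(LiOH) added = 0.3753 x 0.007450 = 0.002796 mol, converting that many moles of HC3H5O3 to C3H5O3-.
Remaining n(HC3H5O3) = 0.006742 mol; n(C3H5O3-) = 0.002796 mol.
By Henderson-Hasselbalch, pH = pKa + log([A^-]/[HA]) = 3.85 + log(0.002796/0.006742) = 3.85 + (-0.38) = 3.47.

3.47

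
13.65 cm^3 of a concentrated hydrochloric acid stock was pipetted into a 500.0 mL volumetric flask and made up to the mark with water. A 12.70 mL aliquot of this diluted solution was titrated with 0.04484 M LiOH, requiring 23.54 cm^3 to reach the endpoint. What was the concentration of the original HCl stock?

3.04 M

n(LiOH) = 0.04484 x 0.02354 = 0.001056 mol.
n(HCl) in the aliquot = 0.001056 mol.
[diluted HCl] = 0.001056 / 0.01270 = 0.08311 M.
Dilution factor = 500.0/13.65 = 36.63, so [stock] = 0.08311 x 36.63 = 3.04 M.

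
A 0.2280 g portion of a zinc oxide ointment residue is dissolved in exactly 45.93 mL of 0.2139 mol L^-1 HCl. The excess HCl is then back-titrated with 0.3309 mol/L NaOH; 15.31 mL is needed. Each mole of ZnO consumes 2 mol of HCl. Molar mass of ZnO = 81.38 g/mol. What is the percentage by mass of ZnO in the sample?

84.9%

Total n(HCl) added = 0.2139 x 0.04593 = 0.009824 mol.
n(NaOH) used = 0.3309 x 0.01531 = 0.005066 mol, which equals the excess n(HCl).
So n(HCl) consumed by the sample = 0.009824 - 0.005066 = 0.004758 mol.
n(ZnO) = 0.004758 / 2 = 0.002379 mol.
mass ZnO = 0.002379 x 81.38 = 0.1936 g, so %ZnO = 0.1936/0.2280 x 100 = 84.9%.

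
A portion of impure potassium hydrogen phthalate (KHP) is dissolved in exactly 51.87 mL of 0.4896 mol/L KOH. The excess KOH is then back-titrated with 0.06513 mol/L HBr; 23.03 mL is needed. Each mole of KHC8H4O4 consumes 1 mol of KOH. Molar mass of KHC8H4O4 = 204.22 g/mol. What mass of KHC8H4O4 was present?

Total n(KOH) added = 0.4896 x 0.05187 = 0.02540 mol.
n(HBr) used = 0.06513 x 0.02303 = 0.001500 mol, which equals the excess n(KOH).
So n(KOH) consumed by the sample = 0.02540 - 0.001500 = 0.02390 mol.
n(KHC8H4O4) = 0.02390 / 1 = 0.02390 mol.
mass = 0.02390 mol x 204.22 g/mol = 4.88 g.

4.88 g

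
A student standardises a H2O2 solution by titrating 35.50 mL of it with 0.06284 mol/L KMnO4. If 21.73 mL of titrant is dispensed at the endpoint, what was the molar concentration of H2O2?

0.0962 M

n(KMnO4) = 0.06284 x 0.02173 = 0.001366 mol.
From the balanced equation, 2 mol KMnO4 reacts with 5 mol H2O2, so n(H2O2) = 0.001366 x 5/2 = 0.003414 mol.
[H2O2] = 0.003414 / 0.03550 L = 0.0962 M.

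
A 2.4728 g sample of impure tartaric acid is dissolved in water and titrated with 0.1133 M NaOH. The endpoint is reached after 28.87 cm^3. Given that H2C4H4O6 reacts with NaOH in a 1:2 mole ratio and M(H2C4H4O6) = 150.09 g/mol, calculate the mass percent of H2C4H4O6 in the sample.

n(NaOH) = 0.1133 x 0.02887 = 0.003271 mol.
n(H2C4H4O6) = 0.003271 / 2 = 0.001635 mol.
mass of H2C4H4O6 = 0.001635 x 150.09 = 0.2455 g.
% purity = 0.2455 / 2.4728 x 100 = 9.93%.

9.93%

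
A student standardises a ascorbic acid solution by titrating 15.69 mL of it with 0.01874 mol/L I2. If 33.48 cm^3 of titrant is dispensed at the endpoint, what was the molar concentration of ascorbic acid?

n(I2) = 0.01874 x 0.03348 = 0.0006274 mol.
From the balanced equation, 1 mol I2 reacts with 1 mol ascorbic acid, so n(ascorbic acid) = 0.0006274 x 1/1 = 0.0006274 mol.
[ascorbic acid] = 0.0006274 / 0.01569 L = 0.0400 M.

0.0400 M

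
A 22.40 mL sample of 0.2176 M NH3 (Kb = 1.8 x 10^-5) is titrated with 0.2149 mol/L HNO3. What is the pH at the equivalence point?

5.11

n(NH3) = 0.2176 x 0.02240 = 0.004874 mol; V(HNO3) at equivalence = 0.004874/0.2149 = 0.02268 L.
At equivalence the base is fully converted to NH4+; total volume = 0.04508 L, so [NH4+] = 0.004874/0.04508 = 0.1081 M.
Ka(NH4+) = Kw/Kb = 1.0e-14 / 1.8 x 10^-5 = 5.56e-10.
[H^+] = sqrt(Ka x [NH4+]) = sqrt(5.56e-10 x 0.1081) = 7.75e-6 M.
pH = -log(7.75e-6) = 5.11.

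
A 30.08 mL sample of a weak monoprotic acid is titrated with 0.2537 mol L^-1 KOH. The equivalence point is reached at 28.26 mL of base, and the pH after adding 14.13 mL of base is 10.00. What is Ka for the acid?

14.13 mL is half of the equivalence volume, so this is the half-equivalence point where [HA] = [A^-].
At half-equivalence pH = pKa, so pKa = 10.00.
Ka = 10^(-10.00) = 1.0 x 10^-10.

1.0 x 10^-10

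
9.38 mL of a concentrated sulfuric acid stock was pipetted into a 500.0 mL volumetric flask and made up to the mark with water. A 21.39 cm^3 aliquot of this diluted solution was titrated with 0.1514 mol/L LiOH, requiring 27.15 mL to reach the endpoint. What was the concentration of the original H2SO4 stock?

5.12 M

n(LiOH) = 0.1514 x 0.02715 = 0.004111 mol.
n(H2SO4) in the aliquot = 0.004111 x 1/2 = 0.002055 mol.
[diluted H2SO4] = 0.002055 / 0.02139 = 0.09608 M.
Dilution factor = 500.0/9.380 = 53.30, so [stock] = 0.09608 x 53.30 = 5.12 M.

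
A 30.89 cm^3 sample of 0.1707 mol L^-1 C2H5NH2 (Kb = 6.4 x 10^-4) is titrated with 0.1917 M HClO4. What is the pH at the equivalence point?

5.93

n(C2H5NH2) = 0.1707 x 0.03089 = 0.005273 mol; V(HClO4) at equivalence = 0.005273/0.1917 = 0.02751 L.
At equivalence the base is fully converted to C2H5NH3+; total volume = 0.05840 L, so [C2H5NH3+] = 0.005273/0.05840 = 0.09030 M.
Ka(C2H5NH3+) = Kw/Kb = 1.0e-14 / 6.4 x 10^-4 = 1.56e-11.
[H^+] = sqrt(Ka x [C2H5NH3+]) = sqrt(1.56e-11 x 0.09030) = 1.19e-6 M.
pH = -log(1.19e-6) = 5.93.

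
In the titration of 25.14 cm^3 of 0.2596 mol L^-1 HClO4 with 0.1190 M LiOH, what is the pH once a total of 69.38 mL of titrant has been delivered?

12.26

n(acid) = 0.2596 x 0.02514 = 0.006526 mol; n(LiOH) added = 0.1190 x 0.06938 = 0.008256 mol.
Base is in excess by 0.008256 - 0.006526 = 0.001730 mol in a total volume of 0.09452 L.
[OH^-] = 0.001730/0.09452 = 0.01830 M, so pOH = 1.74 and pH = 14.00 - 1.74 = 12.26.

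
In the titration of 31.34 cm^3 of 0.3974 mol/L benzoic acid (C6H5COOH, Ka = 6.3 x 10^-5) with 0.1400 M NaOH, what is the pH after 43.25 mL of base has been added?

Initial n(C6H5COOH) = 0.3974 x 0.03134 = 0.01245 mol.
n(NaOH) added = 0.1400 x 0.04325 = 0.006055 mol, converting that many moles of C6H5COOH to C6H5COO-.
Remaining n(C6H5COOH) = 0.006400 mol; n(C6H5COO-) = 0.006055 mol.
By Henderson-Hasselbalch, pH = pKa + log([A^-]/[HA]) = 4.20 + log(0.006055/0.006400) = 4.20 + (-0.02) = 4.18.

4.18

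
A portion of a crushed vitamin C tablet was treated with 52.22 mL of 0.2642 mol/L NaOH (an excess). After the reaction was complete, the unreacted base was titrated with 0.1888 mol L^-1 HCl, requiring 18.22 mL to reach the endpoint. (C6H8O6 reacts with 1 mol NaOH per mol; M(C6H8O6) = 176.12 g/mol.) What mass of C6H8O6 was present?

Total n(NaOH) added = 0.2642 x 0.05222 = 0.01380 mol.
n(HCl) used = 0.1888 x 0.01822 = 0.003440 mol, which equals the excess n(NaOH).
So n(NaOH) consumed by the sample = 0.01380 - 0.003440 = 0.01036 mol.
n(C6H8O6) = 0.01036 / 1 = 0.01036 mol.
mass = 0.01036 mol x 176.12 g/mol = 1.82 g.

1.82 g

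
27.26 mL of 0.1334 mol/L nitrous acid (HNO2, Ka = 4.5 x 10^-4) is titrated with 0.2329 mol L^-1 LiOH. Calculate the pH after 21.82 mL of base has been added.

12.47

n(acid) = 0.1334 x 0.02726 = 0.003636 mol; n(LiOH) added = 0.2329 x 0.02182 = 0.005082 mol.
Base is in excess by 0.005082 - 0.003636 = 0.001445 mol in a total volume of 0.04908 L.
[OH^-] = 0.001445/0.04908 = 0.02945 M, so pOH = 1.53 and pH = 14.00 - 1.53 = 12.47.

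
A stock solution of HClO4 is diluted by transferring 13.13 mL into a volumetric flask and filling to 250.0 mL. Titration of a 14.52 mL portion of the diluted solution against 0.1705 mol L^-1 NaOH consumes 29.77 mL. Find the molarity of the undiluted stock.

n(NaOH) = 0.1705 x 0.02977 = 0.005076 mol.
n(HClO4) in the aliquot = 0.005076 mol.
[diluted HClO4] = 0.005076 / 0.01452 = 0.3496 M.
Dilution factor = 250.0/13.13 = 19.04, so [stock] = 0.3496 x 19.04 = 6.66 M.

6.66 M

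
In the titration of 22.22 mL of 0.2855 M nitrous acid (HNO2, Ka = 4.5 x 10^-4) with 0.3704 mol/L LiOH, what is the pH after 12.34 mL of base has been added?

Initial n(HNO2) = 0.2855 x 0.02222 = 0.006344 mol.
n(LiOH) added = 0.3704 x 0.01234 = 0.004571 mol, converting that many moles of HNO2 to NO2-.
Remaining n(HNO2) = 0.001773 mol; n(NO2-) = 0.004571 mol.
By Henderson-Hasselbalch, pH = pKa + log([A^-]/[HA]) = 3.35 + log(0.004571/0.001773) = 3.35 + (+0.41) = 3.76.

3.76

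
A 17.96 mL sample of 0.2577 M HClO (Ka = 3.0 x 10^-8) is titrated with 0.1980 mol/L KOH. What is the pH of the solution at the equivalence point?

n(HClO) = 0.2577 x 0.01796 = 0.004628 mol; V(KOH) at equivalence = 0.004628/0.1980 = 0.02338 L.
At equivalence all the acid is converted to ClO-; total volume = 0.01796 + 0.02338 = 0.04134 L, so [ClO-] = 0.004628/0.04134 = 0.1120 M.
Kb = Kw/Ka = 1.0e-14 / 3.0 x 10^-8 = 3.33e-7.
[OH^-] = sqrt(Kb x [ClO-]) = sqrt(3.33e-7 x 0.1120) = 0.000193 M.
pOH = 3.71, so pH = 14.00 - 3.71 = 10.29.

10.29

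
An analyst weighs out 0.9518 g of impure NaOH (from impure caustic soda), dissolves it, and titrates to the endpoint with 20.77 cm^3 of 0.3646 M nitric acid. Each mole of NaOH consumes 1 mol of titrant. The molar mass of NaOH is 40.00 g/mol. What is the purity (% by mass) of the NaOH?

31.8%

n(HNO3) = 0.3646 x 0.02077 = 0.007573 mol.
n(NaOH) = 0.007573 / 1 = 0.007573 mol.
mass of NaOH = 0.007573 x 40.00 = 0.3029 g.
% purity = 0.3029 / 0.9518 x 100 = 31.8%.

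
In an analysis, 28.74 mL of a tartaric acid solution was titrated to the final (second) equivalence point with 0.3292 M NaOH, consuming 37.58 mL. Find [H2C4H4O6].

0.215 M

n(NaOH) = 0.3292 x 0.03758 = 0.01237 mol.
At the final (second) equivalence point, 2 mol OH^- react per mol H2C4H4O6, so n(H2C4H4O6) = 0.01237 / 2 = 0.006186 mol.
[H2C4H4O6] = 0.006186 / 0.02874 L = 0.215 M.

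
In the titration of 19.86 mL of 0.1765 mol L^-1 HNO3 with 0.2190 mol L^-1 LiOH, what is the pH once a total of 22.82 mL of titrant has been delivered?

n(acid) = 0.1765 x 0.01986 = 0.003505 mol; n(LiOH) added = 0.2190 x 0.02282 = 0.004998 mol.
Base is in excess by 0.004998 - 0.003505 = 0.001492 mol in a total volume of 0.04268 L.
[OH^-] = 0.001492/0.04268 = 0.03496 M, so pOH = 1.46 and pH = 14.00 - 1.46 = 12.54.

12.54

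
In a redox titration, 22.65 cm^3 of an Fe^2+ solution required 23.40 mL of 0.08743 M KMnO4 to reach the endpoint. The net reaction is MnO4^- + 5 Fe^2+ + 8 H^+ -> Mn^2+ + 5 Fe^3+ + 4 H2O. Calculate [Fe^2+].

0.452 M

n(KMnO4) = 0.08743 x 0.02340 = 0.002046 mol.
From the balanced equation, 1 mol KMnO4 reacts with 5 mol Fe^2+, so n(Fe^2+) = 0.002046 x 5/1 = 0.01023 mol.
[Fe^2+] = 0.01023 / 0.02265 L = 0.452 M.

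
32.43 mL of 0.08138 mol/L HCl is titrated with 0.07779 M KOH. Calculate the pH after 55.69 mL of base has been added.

n(acid) = 0.08138 x 0.03243 = 0.002639 mol; n(KOH) added = 0.07779 x 0.05569 = 0.004332 mol.
Base is in excess by 0.004332 - 0.002639 = 0.001693 mol in a total volume of 0.08812 L.
[OH^-] = 0.001693/0.08812 = 0.01921 M, so pOH = 1.72 and pH = 14.00 - 1.72 = 12.28.

12.28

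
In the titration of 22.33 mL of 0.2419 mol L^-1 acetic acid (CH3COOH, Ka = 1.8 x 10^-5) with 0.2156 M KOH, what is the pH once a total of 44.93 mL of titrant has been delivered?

n(acid) = 0.2419 x 0.02233 = 0.005402 mol; n(KOH) added = 0.2156 x 0.04493 = 0.009687 mol.
Base is in excess by 0.009687 - 0.005402 = 0.004285 mol in a total volume of 0.06726 L.
[OH^-] = 0.004285/0.06726 = 0.06371 M, so pOH = 1.20 and pH = 14.00 - 1.20 = 12.80.

12.80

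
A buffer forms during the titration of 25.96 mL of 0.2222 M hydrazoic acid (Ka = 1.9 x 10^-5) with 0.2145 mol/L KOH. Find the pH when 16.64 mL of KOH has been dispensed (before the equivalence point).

Initial n(HN3) = 0.2222 x 0.02596 = 0.005768 mol.
n(KOH) added = 0.2145 x 0.01664 = 0.003569 mol, converting that many moles of HN3 to N3-.
Remaining n(HN3) = 0.002199 mol; n(N3-) = 0.003569 mol.
By Henderson-Hasselbalch, pH = pKa + log([A^-]/[HA]) = 4.72 + log(0.003569/0.002199) = 4.72 + (+0.21) = 4.93.

4.93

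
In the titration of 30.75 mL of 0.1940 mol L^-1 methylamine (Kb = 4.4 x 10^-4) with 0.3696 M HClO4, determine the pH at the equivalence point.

5.77

n(CH3NH2) = 0.1940 x 0.03075 = 0.005966 mol; V(HClO4) at equivalence = 0.005966/0.3696 = 0.01614 L.
At equivalence the base is fully converted to CH3NH3+; total volume = 0.04689 L, so [CH3NH3+] = 0.005966/0.04689 = 0.1272 M.
Ka(CH3NH3+) = Kw/Kb = 1.0e-14 / 4.4 x 10^-4 = 2.27e-11.
[H^+] = sqrt(Ka x [CH3NH3+]) = sqrt(2.27e-11 x 0.1272) = 1.70e-6 M.
pH = -log(1.70e-6) = 5.77.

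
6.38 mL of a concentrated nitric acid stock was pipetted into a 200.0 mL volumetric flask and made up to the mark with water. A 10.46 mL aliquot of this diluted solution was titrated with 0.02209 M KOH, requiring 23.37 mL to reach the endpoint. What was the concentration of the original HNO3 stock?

1.55 M

n(KOH) = 0.02209 x 0.02337 = 0.0005162 mol.
n(HNO3) in the aliquot = 0.0005162 mol.
[diluted HNO3] = 0.0005162 / 0.01046 = 0.04935 M.
Dilution factor = 200.0/6.380 = 31.35, so [stock] = 0.04935 x 31.35 = 1.55 M.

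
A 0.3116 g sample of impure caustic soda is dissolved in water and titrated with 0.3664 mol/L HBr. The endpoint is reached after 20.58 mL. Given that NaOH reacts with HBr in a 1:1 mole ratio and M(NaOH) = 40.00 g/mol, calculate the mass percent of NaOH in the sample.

96.8%

n(HBr) = 0.3664 x 0.02058 = 0.007541 mol.
n(NaOH) = 0.007541 / 1 = 0.007541 mol.
mass of NaOH = 0.007541 x 40.00 = 0.3016 g.
% purity = 0.3016 / 0.3116 x 100 = 96.8%.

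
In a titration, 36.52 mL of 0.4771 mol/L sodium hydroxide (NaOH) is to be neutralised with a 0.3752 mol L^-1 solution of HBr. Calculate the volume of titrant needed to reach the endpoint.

46.4 mL

n(NaOH) = 0.4771 mol/L x 0.03652 L = 0.01742 mol.
At equivalence n(HBr) = n(NaOH) = 0.01742 mol.
V(HBr) = 0.01742 / 0.3752 = 0.04644 L = 46.4 mL.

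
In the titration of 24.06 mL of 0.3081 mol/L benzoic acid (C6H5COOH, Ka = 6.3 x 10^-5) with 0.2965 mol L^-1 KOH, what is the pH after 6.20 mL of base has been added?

Initial n(C6H5COOH) = 0.3081 x 0.02406 = 0.007413 mol.
n(KOH) added = 0.2965 x 0.006200 = 0.001838 mol, converting that many moles of C6H5COOH to C6H5COO-.
Remaining n(C6H5COOH) = 0.005575 mol; n(C6H5COO-) = 0.001838 mol.
By Henderson-Hasselbalch, pH = pKa + log([A^-]/[HA]) = 4.20 + log(0.001838/0.005575) = 4.20 + (-0.48) = 3.72.

3.72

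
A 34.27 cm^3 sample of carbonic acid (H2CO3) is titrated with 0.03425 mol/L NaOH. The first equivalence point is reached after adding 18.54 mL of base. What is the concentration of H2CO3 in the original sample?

n(NaOH) = 0.03425 x 0.01854 = 0.0006350 mol.
At the first equivalence point, 1 mol OH^- react per mol H2CO3, so n(H2CO3) = 0.0006350 / 1 = 0.0006350 mol.
[H2CO3] = 0.0006350 / 0.03427 L = 0.0185 M.

0.0185 M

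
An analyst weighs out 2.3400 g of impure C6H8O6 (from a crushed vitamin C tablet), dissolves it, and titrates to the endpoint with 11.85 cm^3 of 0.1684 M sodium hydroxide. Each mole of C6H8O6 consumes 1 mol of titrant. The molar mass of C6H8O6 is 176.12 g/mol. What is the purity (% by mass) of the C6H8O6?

n(NaOH) = 0.1684 x 0.01185 = 0.001996 mol.
n(C6H8O6) = 0.001996 / 1 = 0.001996 mol.
mass of C6H8O6 = 0.001996 x 176.12 = 0.3515 g.
% purity = 0.3515 / 2.3400 x 100 = 15.0%.

15.0%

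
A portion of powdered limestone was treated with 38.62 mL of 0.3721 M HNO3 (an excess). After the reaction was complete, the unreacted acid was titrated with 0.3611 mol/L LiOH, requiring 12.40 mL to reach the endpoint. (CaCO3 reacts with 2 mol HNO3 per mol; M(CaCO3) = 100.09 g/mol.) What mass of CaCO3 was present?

Total n(HNO3) added = 0.3721 x 0.03862 = 0.01437 mol.
n(LiOH) used = 0.3611 x 0.01240 = 0.004478 mol, which equals the excess n(HNO3).
So n(HNO3) consumed by the sample = 0.01437 - 0.004478 = 0.009893 mol.
n(CaCO3) = 0.009893 / 2 = 0.004946 mol.
mass = 0.004946 mol x 100.09 g/mol = 0.495 g.

0.495 g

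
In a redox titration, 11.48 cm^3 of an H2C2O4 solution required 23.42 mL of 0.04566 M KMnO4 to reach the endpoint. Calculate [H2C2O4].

n(KMnO4) = 0.04566 x 0.02342 = 0.001069 mol.
From the balanced equation, 2 mol KMnO4 reacts with 5 mol H2C2O4, so n(H2C2O4) = 0.001069 x 5/2 = 0.002673 mol.
[H2C2O4] = 0.002673 / 0.01148 L = 0.233 M.

0.233 M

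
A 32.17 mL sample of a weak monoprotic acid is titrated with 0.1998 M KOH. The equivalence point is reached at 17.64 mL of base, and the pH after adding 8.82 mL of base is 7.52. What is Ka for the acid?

8.82 mL is half of the equivalence volume, so this is the half-equivalence point where [HA] = [A^-].
At half-equivalence pH = pKa, so pKa = 7.52.
Ka = 10^(-7.52) = 3.0 x 10^-8.

3.0 x 10^-8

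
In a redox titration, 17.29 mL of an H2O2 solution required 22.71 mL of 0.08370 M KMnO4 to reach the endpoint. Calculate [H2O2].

n(KMnO4) = 0.08370 x 0.02271 = 0.001901 mol.
From the balanced equation, 2 mol KMnO4 reacts with 5 mol H2O2, so n(H2O2) = 0.001901 x 5/2 = 0.004752 mol.
[H2O2] = 0.004752 / 0.01729 L = 0.275 M.

0.275 M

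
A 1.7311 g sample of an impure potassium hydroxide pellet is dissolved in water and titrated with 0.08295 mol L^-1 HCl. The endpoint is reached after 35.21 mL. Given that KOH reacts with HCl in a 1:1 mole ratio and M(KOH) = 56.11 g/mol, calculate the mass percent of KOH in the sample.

9.47%

n(HCl) = 0.08295 x 0.03521 = 0.002921 mol.
n(KOH) = 0.002921 / 1 = 0.002921 mol.
mass of KOH = 0.002921 x 56.11 = 0.1639 g.
% purity = 0.1639 / 1.7311 x 100 = 9.47%.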